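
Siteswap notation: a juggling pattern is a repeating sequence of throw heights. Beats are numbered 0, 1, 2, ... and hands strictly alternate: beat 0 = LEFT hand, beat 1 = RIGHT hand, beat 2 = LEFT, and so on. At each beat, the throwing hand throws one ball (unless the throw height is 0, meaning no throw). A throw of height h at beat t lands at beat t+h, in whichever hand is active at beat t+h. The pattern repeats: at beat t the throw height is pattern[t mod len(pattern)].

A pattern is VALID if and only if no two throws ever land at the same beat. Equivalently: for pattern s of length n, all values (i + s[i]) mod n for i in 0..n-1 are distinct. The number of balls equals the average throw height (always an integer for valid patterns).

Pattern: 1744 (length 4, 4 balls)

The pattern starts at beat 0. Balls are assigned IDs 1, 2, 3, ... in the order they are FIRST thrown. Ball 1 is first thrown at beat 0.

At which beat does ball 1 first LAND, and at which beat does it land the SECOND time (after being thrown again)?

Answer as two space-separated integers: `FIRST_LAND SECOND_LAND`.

Beat 0 (L): throw ball1 h=1 -> lands@1:R; in-air after throw: [b1@1:R]
Beat 1 (R): throw ball1 h=7 -> lands@8:L; in-air after throw: [b1@8:L]
Beat 2 (L): throw ball2 h=4 -> lands@6:L; in-air after throw: [b2@6:L b1@8:L]
Beat 3 (R): throw ball3 h=4 -> lands@7:R; in-air after throw: [b2@6:L b3@7:R b1@8:L]
Beat 4 (L): throw ball4 h=1 -> lands@5:R; in-air after throw: [b4@5:R b2@6:L b3@7:R b1@8:L]
Beat 5 (R): throw ball4 h=7 -> lands@12:L; in-air after throw: [b2@6:L b3@7:R b1@8:L b4@12:L]
Beat 6 (L): throw ball2 h=4 -> lands@10:L; in-air after throw: [b3@7:R b1@8:L b2@10:L b4@12:L]
Beat 7 (R): throw ball3 h=4 -> lands@11:R; in-air after throw: [b1@8:L b2@10:L b3@11:R b4@12:L]
Beat 8 (L): throw ball1 h=1 -> lands@9:R; in-air after throw: [b1@9:R b2@10:L b3@11:R b4@12:L]
Ball 1: thrown@0 h=1 -> first land @1; rethrown@1 h=7 -> second land @8

Answer: 1 8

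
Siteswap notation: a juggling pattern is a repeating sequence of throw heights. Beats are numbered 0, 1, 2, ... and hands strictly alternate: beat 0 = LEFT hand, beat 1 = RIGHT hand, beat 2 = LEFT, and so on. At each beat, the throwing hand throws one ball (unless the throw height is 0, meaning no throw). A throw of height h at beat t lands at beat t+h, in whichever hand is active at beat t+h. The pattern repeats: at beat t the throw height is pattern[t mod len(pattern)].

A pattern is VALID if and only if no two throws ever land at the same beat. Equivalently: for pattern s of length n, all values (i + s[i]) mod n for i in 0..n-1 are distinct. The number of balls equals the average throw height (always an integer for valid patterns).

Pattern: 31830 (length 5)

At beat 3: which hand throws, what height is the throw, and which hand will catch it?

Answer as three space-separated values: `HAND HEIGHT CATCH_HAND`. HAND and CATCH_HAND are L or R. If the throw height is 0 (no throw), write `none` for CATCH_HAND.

Answer: R 3 L

Derivation:
Beat 3: 3 mod 2 = 1, so hand = R
Throw height = pattern[3 mod 5] = pattern[3] = 3
Lands at beat 3+3=6, 6 mod 2 = 0, so catch hand = L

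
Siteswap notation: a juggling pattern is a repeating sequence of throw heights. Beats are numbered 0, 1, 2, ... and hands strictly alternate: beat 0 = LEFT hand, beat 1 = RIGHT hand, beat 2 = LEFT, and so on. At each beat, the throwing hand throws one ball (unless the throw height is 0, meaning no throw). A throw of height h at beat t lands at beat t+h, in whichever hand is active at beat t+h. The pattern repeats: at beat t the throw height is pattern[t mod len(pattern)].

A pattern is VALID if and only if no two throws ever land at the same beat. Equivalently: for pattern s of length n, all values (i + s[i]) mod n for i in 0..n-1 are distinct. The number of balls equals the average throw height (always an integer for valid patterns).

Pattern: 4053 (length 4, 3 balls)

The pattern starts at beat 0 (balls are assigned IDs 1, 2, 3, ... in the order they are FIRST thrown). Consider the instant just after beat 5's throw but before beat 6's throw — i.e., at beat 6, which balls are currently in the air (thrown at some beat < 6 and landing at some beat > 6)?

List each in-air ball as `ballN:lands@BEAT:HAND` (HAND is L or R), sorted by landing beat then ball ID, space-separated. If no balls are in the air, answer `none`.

Beat 0 (L): throw ball1 h=4 -> lands@4:L; in-air after throw: [b1@4:L]
Beat 2 (L): throw ball2 h=5 -> lands@7:R; in-air after throw: [b1@4:L b2@7:R]
Beat 3 (R): throw ball3 h=3 -> lands@6:L; in-air after throw: [b1@4:L b3@6:L b2@7:R]
Beat 4 (L): throw ball1 h=4 -> lands@8:L; in-air after throw: [b3@6:L b2@7:R b1@8:L]
Beat 6 (L): throw ball3 h=5 -> lands@11:R; in-air after throw: [b2@7:R b1@8:L b3@11:R]

Answer: ball2:lands@7:R ball1:lands@8:L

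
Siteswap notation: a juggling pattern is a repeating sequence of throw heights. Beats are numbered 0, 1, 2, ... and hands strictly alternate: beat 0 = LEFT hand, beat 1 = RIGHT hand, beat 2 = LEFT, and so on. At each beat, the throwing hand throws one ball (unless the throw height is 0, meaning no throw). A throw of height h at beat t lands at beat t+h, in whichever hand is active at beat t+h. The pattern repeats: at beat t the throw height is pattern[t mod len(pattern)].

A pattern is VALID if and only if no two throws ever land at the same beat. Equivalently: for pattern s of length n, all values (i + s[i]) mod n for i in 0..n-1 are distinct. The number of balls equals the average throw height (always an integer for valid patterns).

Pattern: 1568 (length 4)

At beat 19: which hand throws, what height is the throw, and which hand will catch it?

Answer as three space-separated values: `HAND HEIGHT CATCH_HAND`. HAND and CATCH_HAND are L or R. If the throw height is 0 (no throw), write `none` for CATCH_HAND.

Answer: R 8 R

Derivation:
Beat 19: 19 mod 2 = 1, so hand = R
Throw height = pattern[19 mod 4] = pattern[3] = 8
Lands at beat 19+8=27, 27 mod 2 = 1, so catch hand = R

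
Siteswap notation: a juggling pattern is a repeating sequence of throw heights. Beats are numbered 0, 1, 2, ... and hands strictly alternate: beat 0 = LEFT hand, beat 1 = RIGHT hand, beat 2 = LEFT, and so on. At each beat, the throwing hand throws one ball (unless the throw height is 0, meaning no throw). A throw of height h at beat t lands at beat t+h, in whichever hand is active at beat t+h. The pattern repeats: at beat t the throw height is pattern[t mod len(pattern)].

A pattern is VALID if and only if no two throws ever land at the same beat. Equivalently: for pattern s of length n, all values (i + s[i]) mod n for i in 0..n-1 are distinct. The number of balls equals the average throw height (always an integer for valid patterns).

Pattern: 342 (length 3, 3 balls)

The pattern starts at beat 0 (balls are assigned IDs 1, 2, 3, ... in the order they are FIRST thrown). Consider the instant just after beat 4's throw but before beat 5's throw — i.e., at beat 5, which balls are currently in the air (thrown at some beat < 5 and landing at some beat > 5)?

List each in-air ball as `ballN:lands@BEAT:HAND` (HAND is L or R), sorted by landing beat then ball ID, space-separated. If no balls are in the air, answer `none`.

Beat 0 (L): throw ball1 h=3 -> lands@3:R; in-air after throw: [b1@3:R]
Beat 1 (R): throw ball2 h=4 -> lands@5:R; in-air after throw: [b1@3:R b2@5:R]
Beat 2 (L): throw ball3 h=2 -> lands@4:L; in-air after throw: [b1@3:R b3@4:L b2@5:R]
Beat 3 (R): throw ball1 h=3 -> lands@6:L; in-air after throw: [b3@4:L b2@5:R b1@6:L]
Beat 4 (L): throw ball3 h=4 -> lands@8:L; in-air after throw: [b2@5:R b1@6:L b3@8:L]
Beat 5 (R): throw ball2 h=2 -> lands@7:R; in-air after throw: [b1@6:L b2@7:R b3@8:L]

Answer: ball1:lands@6:L ball3:lands@8:L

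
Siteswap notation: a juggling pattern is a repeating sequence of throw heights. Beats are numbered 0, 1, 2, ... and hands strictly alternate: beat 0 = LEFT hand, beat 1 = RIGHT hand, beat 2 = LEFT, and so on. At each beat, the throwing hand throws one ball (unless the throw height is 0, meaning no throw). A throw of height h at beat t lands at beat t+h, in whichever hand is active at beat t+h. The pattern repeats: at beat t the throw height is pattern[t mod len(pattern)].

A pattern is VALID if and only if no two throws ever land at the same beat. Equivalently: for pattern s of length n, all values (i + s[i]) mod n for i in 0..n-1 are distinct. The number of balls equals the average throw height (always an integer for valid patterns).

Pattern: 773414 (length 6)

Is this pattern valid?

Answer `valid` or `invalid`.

i=0: (i + s[i]) mod n = (0 + 7) mod 6 = 1
i=1: (i + s[i]) mod n = (1 + 7) mod 6 = 2
i=2: (i + s[i]) mod n = (2 + 3) mod 6 = 5
i=3: (i + s[i]) mod n = (3 + 4) mod 6 = 1
i=4: (i + s[i]) mod n = (4 + 1) mod 6 = 5
i=5: (i + s[i]) mod n = (5 + 4) mod 6 = 3
Residues: [1, 2, 5, 1, 5, 3], distinct: False

Answer: invalid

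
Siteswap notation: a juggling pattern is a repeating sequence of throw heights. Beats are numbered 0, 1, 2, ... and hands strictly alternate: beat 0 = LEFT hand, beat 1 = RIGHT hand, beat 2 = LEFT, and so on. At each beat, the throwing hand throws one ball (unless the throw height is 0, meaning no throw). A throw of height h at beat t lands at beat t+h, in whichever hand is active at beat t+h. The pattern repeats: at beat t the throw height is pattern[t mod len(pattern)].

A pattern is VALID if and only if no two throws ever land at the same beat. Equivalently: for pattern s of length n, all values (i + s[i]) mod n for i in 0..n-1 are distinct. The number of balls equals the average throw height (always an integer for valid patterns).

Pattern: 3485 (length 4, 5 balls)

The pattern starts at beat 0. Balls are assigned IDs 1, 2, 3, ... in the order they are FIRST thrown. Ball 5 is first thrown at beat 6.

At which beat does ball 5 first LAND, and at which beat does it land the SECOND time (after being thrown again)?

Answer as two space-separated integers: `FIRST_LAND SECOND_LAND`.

Beat 0 (L): throw ball1 h=3 -> lands@3:R; in-air after throw: [b1@3:R]
Beat 1 (R): throw ball2 h=4 -> lands@5:R; in-air after throw: [b1@3:R b2@5:R]
Beat 2 (L): throw ball3 h=8 -> lands@10:L; in-air after throw: [b1@3:R b2@5:R b3@10:L]
Beat 3 (R): throw ball1 h=5 -> lands@8:L; in-air after throw: [b2@5:R b1@8:L b3@10:L]
Beat 4 (L): throw ball4 h=3 -> lands@7:R; in-air after throw: [b2@5:R b4@7:R b1@8:L b3@10:L]
Beat 5 (R): throw ball2 h=4 -> lands@9:R; in-air after throw: [b4@7:R b1@8:L b2@9:R b3@10:L]
Beat 6 (L): throw ball5 h=8 -> lands@14:L; in-air after throw: [b4@7:R b1@8:L b2@9:R b3@10:L b5@14:L]
Beat 7 (R): throw ball4 h=5 -> lands@12:L; in-air after throw: [b1@8:L b2@9:R b3@10:L b4@12:L b5@14:L]
Beat 8 (L): throw ball1 h=3 -> lands@11:R; in-air after throw: [b2@9:R b3@10:L b1@11:R b4@12:L b5@14:L]
Beat 9 (R): throw ball2 h=4 -> lands@13:R; in-air after throw: [b3@10:L b1@11:R b4@12:L b2@13:R b5@14:L]
Beat 10 (L): throw ball3 h=8 -> lands@18:L; in-air after throw: [b1@11:R b4@12:L b2@13:R b5@14:L b3@18:L]
Beat 11 (R): throw ball1 h=5 -> lands@16:L; in-air after throw: [b4@12:L b2@13:R b5@14:L b1@16:L b3@18:L]
Beat 12 (L): throw ball4 h=3 -> lands@15:R; in-air after throw: [b2@13:R b5@14:L b4@15:R b1@16:L b3@18:L]
Beat 13 (R): throw ball2 h=4 -> lands@17:R; in-air after throw: [b5@14:L b4@15:R b1@16:L b2@17:R b3@18:L]
Beat 14 (L): throw ball5 h=8 -> lands@22:L; in-air after throw: [b4@15:R b1@16:L b2@17:R b3@18:L b5@22:L]
Beat 15 (R): throw ball4 h=5 -> lands@20:L; in-air after throw: [b1@16:L b2@17:R b3@18:L b4@20:L b5@22:L]
Beat 16 (L): throw ball1 h=3 -> lands@19:R; in-air after throw: [b2@17:R b3@18:L b1@19:R b4@20:L b5@22:L]
Beat 17 (R): throw ball2 h=4 -> lands@21:R; in-air after throw: [b3@18:L b1@19:R b4@20:L b2@21:R b5@22:L]
Beat 18 (L): throw ball3 h=8 -> lands@26:L; in-air after throw: [b1@19:R b4@20:L b2@21:R b5@22:L b3@26:L]
Ball 5: thrown@6 h=8 -> first land @14; rethrown@14 h=8 -> second land @22

Answer: 14 22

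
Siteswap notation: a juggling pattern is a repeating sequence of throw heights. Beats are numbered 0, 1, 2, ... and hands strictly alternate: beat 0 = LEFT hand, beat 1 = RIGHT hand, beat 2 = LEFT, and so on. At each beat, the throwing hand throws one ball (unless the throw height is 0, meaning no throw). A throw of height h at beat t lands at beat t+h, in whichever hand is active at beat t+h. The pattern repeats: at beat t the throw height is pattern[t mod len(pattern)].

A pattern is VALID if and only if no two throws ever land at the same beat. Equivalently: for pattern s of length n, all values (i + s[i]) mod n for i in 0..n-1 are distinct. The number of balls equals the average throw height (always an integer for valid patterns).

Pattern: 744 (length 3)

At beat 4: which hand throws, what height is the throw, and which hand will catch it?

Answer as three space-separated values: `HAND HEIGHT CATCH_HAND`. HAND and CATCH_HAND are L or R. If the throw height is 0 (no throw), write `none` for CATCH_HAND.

Beat 4: 4 mod 2 = 0, so hand = L
Throw height = pattern[4 mod 3] = pattern[1] = 4
Lands at beat 4+4=8, 8 mod 2 = 0, so catch hand = L

Answer: L 4 L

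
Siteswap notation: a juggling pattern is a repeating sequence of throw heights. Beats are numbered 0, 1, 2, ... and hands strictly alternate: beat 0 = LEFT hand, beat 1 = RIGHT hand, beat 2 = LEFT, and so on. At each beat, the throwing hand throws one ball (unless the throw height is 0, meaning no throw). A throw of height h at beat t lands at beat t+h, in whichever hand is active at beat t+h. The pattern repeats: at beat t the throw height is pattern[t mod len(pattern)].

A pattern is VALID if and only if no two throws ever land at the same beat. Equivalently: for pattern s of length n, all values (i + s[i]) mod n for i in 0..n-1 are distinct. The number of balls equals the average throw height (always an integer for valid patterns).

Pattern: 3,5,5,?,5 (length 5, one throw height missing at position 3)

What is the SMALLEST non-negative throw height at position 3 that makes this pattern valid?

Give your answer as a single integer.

Answer: 2

Derivation:
i=0: (0 + 3) mod 5 = 3
i=1: (1 + 5) mod 5 = 1
i=2: (2 + 5) mod 5 = 2
i=3: s[i]=? (unknown)
i=4: (4 + 5) mod 5 = 4
Known residues: [1, 2, 3, 4]; need a permutation of 0..4, so missing residue r = 0
Need (3 + s) mod 5 = 0; smallest s = (0 - 3) mod 5 = 2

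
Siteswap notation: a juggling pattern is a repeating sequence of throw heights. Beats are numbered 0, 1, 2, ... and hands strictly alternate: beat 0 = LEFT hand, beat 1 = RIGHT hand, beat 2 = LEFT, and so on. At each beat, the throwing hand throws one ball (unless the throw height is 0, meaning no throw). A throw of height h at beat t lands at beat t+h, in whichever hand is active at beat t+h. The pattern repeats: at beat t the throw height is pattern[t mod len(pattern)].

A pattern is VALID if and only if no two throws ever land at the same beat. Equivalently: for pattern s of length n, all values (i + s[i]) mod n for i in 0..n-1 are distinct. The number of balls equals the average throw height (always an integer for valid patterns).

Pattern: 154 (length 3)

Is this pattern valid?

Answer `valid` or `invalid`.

i=0: (i + s[i]) mod n = (0 + 1) mod 3 = 1
i=1: (i + s[i]) mod n = (1 + 5) mod 3 = 0
i=2: (i + s[i]) mod n = (2 + 4) mod 3 = 0
Residues: [1, 0, 0], distinct: False

Answer: invalid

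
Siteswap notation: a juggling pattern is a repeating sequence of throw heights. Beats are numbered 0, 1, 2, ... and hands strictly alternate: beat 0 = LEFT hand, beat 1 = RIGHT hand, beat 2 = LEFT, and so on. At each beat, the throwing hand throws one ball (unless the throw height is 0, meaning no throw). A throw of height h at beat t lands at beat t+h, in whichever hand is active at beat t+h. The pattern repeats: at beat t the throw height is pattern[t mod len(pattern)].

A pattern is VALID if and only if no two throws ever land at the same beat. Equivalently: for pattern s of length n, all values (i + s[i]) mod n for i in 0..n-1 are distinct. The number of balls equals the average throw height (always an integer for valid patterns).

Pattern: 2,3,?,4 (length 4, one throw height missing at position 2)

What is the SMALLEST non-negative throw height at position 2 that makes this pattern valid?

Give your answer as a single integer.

i=0: (0 + 2) mod 4 = 2
i=1: (1 + 3) mod 4 = 0
i=2: s[i]=? (unknown)
i=3: (3 + 4) mod 4 = 3
Known residues: [0, 2, 3]; need a permutation of 0..3, so missing residue r = 1
Need (2 + s) mod 4 = 1; smallest s = (1 - 2) mod 4 = 3

Answer: 3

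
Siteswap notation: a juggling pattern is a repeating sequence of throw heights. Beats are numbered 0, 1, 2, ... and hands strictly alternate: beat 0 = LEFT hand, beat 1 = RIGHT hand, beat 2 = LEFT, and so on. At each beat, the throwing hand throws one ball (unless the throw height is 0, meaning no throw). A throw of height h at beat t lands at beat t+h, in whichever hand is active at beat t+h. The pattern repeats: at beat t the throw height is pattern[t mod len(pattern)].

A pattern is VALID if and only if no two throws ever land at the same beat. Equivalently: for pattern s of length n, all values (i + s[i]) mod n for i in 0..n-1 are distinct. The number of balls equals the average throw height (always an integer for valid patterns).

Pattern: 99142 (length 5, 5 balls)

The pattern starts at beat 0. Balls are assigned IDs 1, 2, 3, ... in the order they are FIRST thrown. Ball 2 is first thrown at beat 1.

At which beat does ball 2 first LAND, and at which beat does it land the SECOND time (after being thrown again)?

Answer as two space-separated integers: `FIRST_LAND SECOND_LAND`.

Beat 0 (L): throw ball1 h=9 -> lands@9:R; in-air after throw: [b1@9:R]
Beat 1 (R): throw ball2 h=9 -> lands@10:L; in-air after throw: [b1@9:R b2@10:L]
Beat 2 (L): throw ball3 h=1 -> lands@3:R; in-air after throw: [b3@3:R b1@9:R b2@10:L]
Beat 3 (R): throw ball3 h=4 -> lands@7:R; in-air after throw: [b3@7:R b1@9:R b2@10:L]
Beat 4 (L): throw ball4 h=2 -> lands@6:L; in-air after throw: [b4@6:L b3@7:R b1@9:R b2@10:L]
Beat 5 (R): throw ball5 h=9 -> lands@14:L; in-air after throw: [b4@6:L b3@7:R b1@9:R b2@10:L b5@14:L]
Beat 6 (L): throw ball4 h=9 -> lands@15:R; in-air after throw: [b3@7:R b1@9:R b2@10:L b5@14:L b4@15:R]
Beat 7 (R): throw ball3 h=1 -> lands@8:L; in-air after throw: [b3@8:L b1@9:R b2@10:L b5@14:L b4@15:R]
Beat 8 (L): throw ball3 h=4 -> lands@12:L; in-air after throw: [b1@9:R b2@10:L b3@12:L b5@14:L b4@15:R]
Beat 9 (R): throw ball1 h=2 -> lands@11:R; in-air after throw: [b2@10:L b1@11:R b3@12:L b5@14:L b4@15:R]
Beat 10 (L): throw ball2 h=9 -> lands@19:R; in-air after throw: [b1@11:R b3@12:L b5@14:L b4@15:R b2@19:R]
Beat 11 (R): throw ball1 h=9 -> lands@20:L; in-air after throw: [b3@12:L b5@14:L b4@15:R b2@19:R b1@20:L]
Beat 12 (L): throw ball3 h=1 -> lands@13:R; in-air after throw: [b3@13:R b5@14:L b4@15:R b2@19:R b1@20:L]
Beat 13 (R): throw ball3 h=4 -> lands@17:R; in-air after throw: [b5@14:L b4@15:R b3@17:R b2@19:R b1@20:L]
Beat 14 (L): throw ball5 h=2 -> lands@16:L; in-air after throw: [b4@15:R b5@16:L b3@17:R b2@19:R b1@20:L]
Beat 15 (R): throw ball4 h=9 -> lands@24:L; in-air after throw: [b5@16:L b3@17:R b2@19:R b1@20:L b4@24:L]
Beat 16 (L): throw ball5 h=9 -> lands@25:R; in-air after throw: [b3@17:R b2@19:R b1@20:L b4@24:L b5@25:R]
Beat 17 (R): throw ball3 h=1 -> lands@18:L; in-air after throw: [b3@18:L b2@19:R b1@20:L b4@24:L b5@25:R]
Beat 18 (L): throw ball3 h=4 -> lands@22:L; in-air after throw: [b2@19:R b1@20:L b3@22:L b4@24:L b5@25:R]
Beat 19 (R): throw ball2 h=2 -> lands@21:R; in-air after throw: [b1@20:L b2@21:R b3@22:L b4@24:L b5@25:R]
Ball 2: thrown@1 h=9 -> first land @10; rethrown@10 h=9 -> second land @19

Answer: 10 19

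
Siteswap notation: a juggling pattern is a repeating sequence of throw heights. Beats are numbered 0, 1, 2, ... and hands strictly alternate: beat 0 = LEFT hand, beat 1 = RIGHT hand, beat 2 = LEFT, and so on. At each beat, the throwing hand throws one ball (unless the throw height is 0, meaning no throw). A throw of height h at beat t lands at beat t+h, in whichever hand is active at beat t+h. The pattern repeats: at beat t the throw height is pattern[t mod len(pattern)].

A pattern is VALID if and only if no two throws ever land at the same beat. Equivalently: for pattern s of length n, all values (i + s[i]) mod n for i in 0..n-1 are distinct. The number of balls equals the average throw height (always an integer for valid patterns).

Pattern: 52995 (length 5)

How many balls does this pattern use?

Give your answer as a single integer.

Pattern = [5, 2, 9, 9, 5], length n = 5
  position 0: throw height = 5, running sum = 5
  position 1: throw height = 2, running sum = 7
  position 2: throw height = 9, running sum = 16
  position 3: throw height = 9, running sum = 25
  position 4: throw height = 5, running sum = 30
Total sum = 30; balls = sum / n = 30 / 5 = 6

Answer: 6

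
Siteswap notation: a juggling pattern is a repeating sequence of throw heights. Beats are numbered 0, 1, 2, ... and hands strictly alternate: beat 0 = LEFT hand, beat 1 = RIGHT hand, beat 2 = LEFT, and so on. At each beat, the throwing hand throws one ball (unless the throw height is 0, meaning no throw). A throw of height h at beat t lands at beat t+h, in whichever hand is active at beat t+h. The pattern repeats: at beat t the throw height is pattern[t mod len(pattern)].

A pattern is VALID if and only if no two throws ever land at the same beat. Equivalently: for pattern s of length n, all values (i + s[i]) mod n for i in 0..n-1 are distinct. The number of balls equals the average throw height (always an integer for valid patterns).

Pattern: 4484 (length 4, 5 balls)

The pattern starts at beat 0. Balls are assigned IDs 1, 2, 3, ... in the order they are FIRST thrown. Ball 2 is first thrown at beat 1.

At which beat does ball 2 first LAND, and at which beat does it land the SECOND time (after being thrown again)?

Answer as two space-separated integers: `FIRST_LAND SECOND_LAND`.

Answer: 5 9

Derivation:
Beat 0 (L): throw ball1 h=4 -> lands@4:L; in-air after throw: [b1@4:L]
Beat 1 (R): throw ball2 h=4 -> lands@5:R; in-air after throw: [b1@4:L b2@5:R]
Beat 2 (L): throw ball3 h=8 -> lands@10:L; in-air after throw: [b1@4:L b2@5:R b3@10:L]
Beat 3 (R): throw ball4 h=4 -> lands@7:R; in-air after throw: [b1@4:L b2@5:R b4@7:R b3@10:L]
Beat 4 (L): throw ball1 h=4 -> lands@8:L; in-air after throw: [b2@5:R b4@7:R b1@8:L b3@10:L]
Beat 5 (R): throw ball2 h=4 -> lands@9:R; in-air after throw: [b4@7:R b1@8:L b2@9:R b3@10:L]
Beat 6 (L): throw ball5 h=8 -> lands@14:L; in-air after throw: [b4@7:R b1@8:L b2@9:R b3@10:L b5@14:L]
Beat 7 (R): throw ball4 h=4 -> lands@11:R; in-air after throw: [b1@8:L b2@9:R b3@10:L b4@11:R b5@14:L]
Beat 8 (L): throw ball1 h=4 -> lands@12:L; in-air after throw: [b2@9:R b3@10:L b4@11:R b1@12:L b5@14:L]
Beat 9 (R): throw ball2 h=4 -> lands@13:R; in-air after throw: [b3@10:L b4@11:R b1@12:L b2@13:R b5@14:L]
Ball 2: thrown@1 h=4 -> first land @5; rethrown@5 h=4 -> second land @9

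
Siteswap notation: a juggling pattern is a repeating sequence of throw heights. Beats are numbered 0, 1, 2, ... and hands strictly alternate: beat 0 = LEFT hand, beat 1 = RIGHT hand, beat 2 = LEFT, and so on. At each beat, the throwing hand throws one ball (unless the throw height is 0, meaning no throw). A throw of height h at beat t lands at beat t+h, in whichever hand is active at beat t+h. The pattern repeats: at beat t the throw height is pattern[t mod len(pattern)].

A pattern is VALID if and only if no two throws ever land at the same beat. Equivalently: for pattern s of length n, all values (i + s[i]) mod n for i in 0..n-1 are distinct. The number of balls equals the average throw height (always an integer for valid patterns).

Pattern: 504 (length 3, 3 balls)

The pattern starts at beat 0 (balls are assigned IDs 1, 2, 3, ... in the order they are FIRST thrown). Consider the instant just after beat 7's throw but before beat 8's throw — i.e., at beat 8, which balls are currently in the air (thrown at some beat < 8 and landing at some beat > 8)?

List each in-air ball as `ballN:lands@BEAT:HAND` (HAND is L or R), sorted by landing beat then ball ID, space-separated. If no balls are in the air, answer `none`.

Beat 0 (L): throw ball1 h=5 -> lands@5:R; in-air after throw: [b1@5:R]
Beat 2 (L): throw ball2 h=4 -> lands@6:L; in-air after throw: [b1@5:R b2@6:L]
Beat 3 (R): throw ball3 h=5 -> lands@8:L; in-air after throw: [b1@5:R b2@6:L b3@8:L]
Beat 5 (R): throw ball1 h=4 -> lands@9:R; in-air after throw: [b2@6:L b3@8:L b1@9:R]
Beat 6 (L): throw ball2 h=5 -> lands@11:R; in-air after throw: [b3@8:L b1@9:R b2@11:R]
Beat 8 (L): throw ball3 h=4 -> lands@12:L; in-air after throw: [b1@9:R b2@11:R b3@12:L]

Answer: ball1:lands@9:R ball2:lands@11:R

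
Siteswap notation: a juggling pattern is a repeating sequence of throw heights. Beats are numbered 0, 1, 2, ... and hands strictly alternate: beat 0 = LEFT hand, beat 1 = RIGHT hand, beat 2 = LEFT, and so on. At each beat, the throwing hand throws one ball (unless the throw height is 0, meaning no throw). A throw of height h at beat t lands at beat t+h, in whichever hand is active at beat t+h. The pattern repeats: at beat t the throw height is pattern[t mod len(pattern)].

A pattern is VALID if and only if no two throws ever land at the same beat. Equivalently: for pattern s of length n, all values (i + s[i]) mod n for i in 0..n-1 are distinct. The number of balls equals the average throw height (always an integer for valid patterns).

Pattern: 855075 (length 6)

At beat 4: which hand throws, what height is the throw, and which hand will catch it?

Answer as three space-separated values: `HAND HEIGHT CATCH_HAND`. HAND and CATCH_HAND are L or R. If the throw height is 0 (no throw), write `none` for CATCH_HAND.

Beat 4: 4 mod 2 = 0, so hand = L
Throw height = pattern[4 mod 6] = pattern[4] = 7
Lands at beat 4+7=11, 11 mod 2 = 1, so catch hand = R

Answer: L 7 R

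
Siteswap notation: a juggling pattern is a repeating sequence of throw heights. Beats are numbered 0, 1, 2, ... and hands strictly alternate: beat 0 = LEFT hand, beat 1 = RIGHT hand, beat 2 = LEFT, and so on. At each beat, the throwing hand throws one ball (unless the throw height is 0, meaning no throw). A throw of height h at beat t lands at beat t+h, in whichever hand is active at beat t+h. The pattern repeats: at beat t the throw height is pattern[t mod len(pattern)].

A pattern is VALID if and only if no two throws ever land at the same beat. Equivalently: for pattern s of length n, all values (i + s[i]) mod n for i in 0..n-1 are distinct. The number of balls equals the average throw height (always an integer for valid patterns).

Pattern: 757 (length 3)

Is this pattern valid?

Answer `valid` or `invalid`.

Answer: invalid

Derivation:
i=0: (i + s[i]) mod n = (0 + 7) mod 3 = 1
i=1: (i + s[i]) mod n = (1 + 5) mod 3 = 0
i=2: (i + s[i]) mod n = (2 + 7) mod 3 = 0
Residues: [1, 0, 0], distinct: False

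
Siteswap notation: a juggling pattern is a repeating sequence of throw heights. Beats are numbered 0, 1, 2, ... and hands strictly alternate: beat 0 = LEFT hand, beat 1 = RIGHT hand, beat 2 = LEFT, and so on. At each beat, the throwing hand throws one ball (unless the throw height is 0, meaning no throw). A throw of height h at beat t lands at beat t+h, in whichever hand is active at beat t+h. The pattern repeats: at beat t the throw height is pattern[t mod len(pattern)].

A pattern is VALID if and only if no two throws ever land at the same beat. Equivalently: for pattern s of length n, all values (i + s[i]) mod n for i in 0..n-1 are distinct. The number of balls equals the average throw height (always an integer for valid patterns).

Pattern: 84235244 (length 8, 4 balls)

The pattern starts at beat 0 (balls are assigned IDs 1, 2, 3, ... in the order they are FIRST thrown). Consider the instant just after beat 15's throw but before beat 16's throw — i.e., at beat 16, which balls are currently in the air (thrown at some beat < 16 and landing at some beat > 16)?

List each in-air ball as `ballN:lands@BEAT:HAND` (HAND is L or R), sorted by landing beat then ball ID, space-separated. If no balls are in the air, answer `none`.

Beat 0 (L): throw ball1 h=8 -> lands@8:L; in-air after throw: [b1@8:L]
Beat 1 (R): throw ball2 h=4 -> lands@5:R; in-air after throw: [b2@5:R b1@8:L]
Beat 2 (L): throw ball3 h=2 -> lands@4:L; in-air after throw: [b3@4:L b2@5:R b1@8:L]
Beat 3 (R): throw ball4 h=3 -> lands@6:L; in-air after throw: [b3@4:L b2@5:R b4@6:L b1@8:L]
Beat 4 (L): throw ball3 h=5 -> lands@9:R; in-air after throw: [b2@5:R b4@6:L b1@8:L b3@9:R]
Beat 5 (R): throw ball2 h=2 -> lands@7:R; in-air after throw: [b4@6:L b2@7:R b1@8:L b3@9:R]
Beat 6 (L): throw ball4 h=4 -> lands@10:L; in-air after throw: [b2@7:R b1@8:L b3@9:R b4@10:L]
Beat 7 (R): throw ball2 h=4 -> lands@11:R; in-air after throw: [b1@8:L b3@9:R b4@10:L b2@11:R]
Beat 8 (L): throw ball1 h=8 -> lands@16:L; in-air after throw: [b3@9:R b4@10:L b2@11:R b1@16:L]
Beat 9 (R): throw ball3 h=4 -> lands@13:R; in-air after throw: [b4@10:L b2@11:R b3@13:R b1@16:L]
Beat 10 (L): throw ball4 h=2 -> lands@12:L; in-air after throw: [b2@11:R b4@12:L b3@13:R b1@16:L]
Beat 11 (R): throw ball2 h=3 -> lands@14:L; in-air after throw: [b4@12:L b3@13:R b2@14:L b1@16:L]
Beat 12 (L): throw ball4 h=5 -> lands@17:R; in-air after throw: [b3@13:R b2@14:L b1@16:L b4@17:R]
Beat 13 (R): throw ball3 h=2 -> lands@15:R; in-air after throw: [b2@14:L b3@15:R b1@16:L b4@17:R]
Beat 14 (L): throw ball2 h=4 -> lands@18:L; in-air after throw: [b3@15:R b1@16:L b4@17:R b2@18:L]
Beat 15 (R): throw ball3 h=4 -> lands@19:R; in-air after throw: [b1@16:L b4@17:R b2@18:L b3@19:R]
Beat 16 (L): throw ball1 h=8 -> lands@24:L; in-air after throw: [b4@17:R b2@18:L b3@19:R b1@24:L]

Answer: ball4:lands@17:R ball2:lands@18:L ball3:lands@19:R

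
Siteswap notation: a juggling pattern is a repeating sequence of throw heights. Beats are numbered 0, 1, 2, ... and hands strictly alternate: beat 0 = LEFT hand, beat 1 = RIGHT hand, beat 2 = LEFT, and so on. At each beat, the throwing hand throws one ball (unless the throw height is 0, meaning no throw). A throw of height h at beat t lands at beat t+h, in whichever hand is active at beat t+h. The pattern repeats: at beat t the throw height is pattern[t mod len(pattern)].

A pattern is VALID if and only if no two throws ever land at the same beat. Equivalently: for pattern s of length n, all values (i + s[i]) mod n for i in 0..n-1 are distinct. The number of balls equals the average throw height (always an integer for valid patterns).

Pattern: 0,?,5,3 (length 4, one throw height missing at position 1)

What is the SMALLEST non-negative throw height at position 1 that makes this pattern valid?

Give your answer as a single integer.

Answer: 0

Derivation:
i=0: (0 + 0) mod 4 = 0
i=1: s[i]=? (unknown)
i=2: (2 + 5) mod 4 = 3
i=3: (3 + 3) mod 4 = 2
Known residues: [0, 2, 3]; need a permutation of 0..3, so missing residue r = 1
Need (1 + s) mod 4 = 1; smallest s = (1 - 1) mod 4 = 0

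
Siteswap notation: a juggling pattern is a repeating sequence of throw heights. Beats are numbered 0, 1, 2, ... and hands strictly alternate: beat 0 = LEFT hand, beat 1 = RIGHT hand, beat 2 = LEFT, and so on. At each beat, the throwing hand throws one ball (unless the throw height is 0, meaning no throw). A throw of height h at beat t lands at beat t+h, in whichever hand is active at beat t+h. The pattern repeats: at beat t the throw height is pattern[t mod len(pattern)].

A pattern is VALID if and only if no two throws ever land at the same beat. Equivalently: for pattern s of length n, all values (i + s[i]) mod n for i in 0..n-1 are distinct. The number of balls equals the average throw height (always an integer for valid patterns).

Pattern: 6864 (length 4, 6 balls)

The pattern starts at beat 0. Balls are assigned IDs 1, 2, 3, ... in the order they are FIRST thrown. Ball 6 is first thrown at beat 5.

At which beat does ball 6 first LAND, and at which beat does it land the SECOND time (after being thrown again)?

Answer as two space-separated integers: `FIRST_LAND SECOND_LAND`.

Answer: 13 21

Derivation:
Beat 0 (L): throw ball1 h=6 -> lands@6:L; in-air after throw: [b1@6:L]
Beat 1 (R): throw ball2 h=8 -> lands@9:R; in-air after throw: [b1@6:L b2@9:R]
Beat 2 (L): throw ball3 h=6 -> lands@8:L; in-air after throw: [b1@6:L b3@8:L b2@9:R]
Beat 3 (R): throw ball4 h=4 -> lands@7:R; in-air after throw: [b1@6:L b4@7:R b3@8:L b2@9:R]
Beat 4 (L): throw ball5 h=6 -> lands@10:L; in-air after throw: [b1@6:L b4@7:R b3@8:L b2@9:R b5@10:L]
Beat 5 (R): throw ball6 h=8 -> lands@13:R; in-air after throw: [b1@6:L b4@7:R b3@8:L b2@9:R b5@10:L b6@13:R]
Beat 6 (L): throw ball1 h=6 -> lands@12:L; in-air after throw: [b4@7:R b3@8:L b2@9:R b5@10:L b1@12:L b6@13:R]
Beat 7 (R): throw ball4 h=4 -> lands@11:R; in-air after throw: [b3@8:L b2@9:R b5@10:L b4@11:R b1@12:L b6@13:R]
Beat 8 (L): throw ball3 h=6 -> lands@14:L; in-air after throw: [b2@9:R b5@10:L b4@11:R b1@12:L b6@13:R b3@14:L]
Beat 9 (R): throw ball2 h=8 -> lands@17:R; in-air after throw: [b5@10:L b4@11:R b1@12:L b6@13:R b3@14:L b2@17:R]
Beat 10 (L): throw ball5 h=6 -> lands@16:L; in-air after throw: [b4@11:R b1@12:L b6@13:R b3@14:L b5@16:L b2@17:R]
Beat 11 (R): throw ball4 h=4 -> lands@15:R; in-air after throw: [b1@12:L b6@13:R b3@14:L b4@15:R b5@16:L b2@17:R]
Beat 12 (L): throw ball1 h=6 -> lands@18:L; in-air after throw: [b6@13:R b3@14:L b4@15:R b5@16:L b2@17:R b1@18:L]
Beat 13 (R): throw ball6 h=8 -> lands@21:R; in-air after throw: [b3@14:L b4@15:R b5@16:L b2@17:R b1@18:L b6@21:R]
Beat 14 (L): throw ball3 h=6 -> lands@20:L; in-air after throw: [b4@15:R b5@16:L b2@17:R b1@18:L b3@20:L b6@21:R]
Beat 15 (R): throw ball4 h=4 -> lands@19:R; in-air after throw: [b5@16:L b2@17:R b1@18:L b4@19:R b3@20:L b6@21:R]
Beat 16 (L): throw ball5 h=6 -> lands@22:L; in-air after throw: [b2@17:R b1@18:L b4@19:R b3@20:L b6@21:R b5@22:L]
Ball 6: thrown@5 h=8 -> first land @13; rethrown@13 h=8 -> second land @21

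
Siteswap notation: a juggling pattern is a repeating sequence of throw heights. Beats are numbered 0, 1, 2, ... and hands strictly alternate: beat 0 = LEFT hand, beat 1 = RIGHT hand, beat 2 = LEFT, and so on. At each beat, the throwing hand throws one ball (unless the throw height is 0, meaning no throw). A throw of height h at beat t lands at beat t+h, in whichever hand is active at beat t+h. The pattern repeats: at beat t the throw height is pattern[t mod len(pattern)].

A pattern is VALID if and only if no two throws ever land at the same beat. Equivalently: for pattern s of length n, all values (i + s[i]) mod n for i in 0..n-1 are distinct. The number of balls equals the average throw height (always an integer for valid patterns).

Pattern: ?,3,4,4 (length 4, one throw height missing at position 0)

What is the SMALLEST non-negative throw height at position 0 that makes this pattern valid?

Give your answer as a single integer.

Answer: 1

Derivation:
i=0: s[i]=? (unknown)
i=1: (1 + 3) mod 4 = 0
i=2: (2 + 4) mod 4 = 2
i=3: (3 + 4) mod 4 = 3
Known residues: [0, 2, 3]; need a permutation of 0..3, so missing residue r = 1
Need (0 + s) mod 4 = 1; smallest s = (1 - 0) mod 4 = 1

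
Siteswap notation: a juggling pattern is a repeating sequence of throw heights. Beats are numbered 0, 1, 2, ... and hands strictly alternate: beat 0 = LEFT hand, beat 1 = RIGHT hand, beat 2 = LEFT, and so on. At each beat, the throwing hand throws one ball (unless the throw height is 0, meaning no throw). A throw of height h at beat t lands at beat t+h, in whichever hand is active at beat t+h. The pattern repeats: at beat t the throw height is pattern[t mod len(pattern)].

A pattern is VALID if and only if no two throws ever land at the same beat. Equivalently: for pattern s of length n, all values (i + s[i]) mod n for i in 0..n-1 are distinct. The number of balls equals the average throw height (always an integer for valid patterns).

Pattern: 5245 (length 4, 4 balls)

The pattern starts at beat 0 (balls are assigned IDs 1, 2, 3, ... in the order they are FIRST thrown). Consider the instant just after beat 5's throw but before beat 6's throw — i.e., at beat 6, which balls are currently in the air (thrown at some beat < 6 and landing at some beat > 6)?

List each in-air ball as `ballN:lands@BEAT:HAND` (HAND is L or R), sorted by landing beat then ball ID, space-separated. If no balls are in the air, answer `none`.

Beat 0 (L): throw ball1 h=5 -> lands@5:R; in-air after throw: [b1@5:R]
Beat 1 (R): throw ball2 h=2 -> lands@3:R; in-air after throw: [b2@3:R b1@5:R]
Beat 2 (L): throw ball3 h=4 -> lands@6:L; in-air after throw: [b2@3:R b1@5:R b3@6:L]
Beat 3 (R): throw ball2 h=5 -> lands@8:L; in-air after throw: [b1@5:R b3@6:L b2@8:L]
Beat 4 (L): throw ball4 h=5 -> lands@9:R; in-air after throw: [b1@5:R b3@6:L b2@8:L b4@9:R]
Beat 5 (R): throw ball1 h=2 -> lands@7:R; in-air after throw: [b3@6:L b1@7:R b2@8:L b4@9:R]
Beat 6 (L): throw ball3 h=4 -> lands@10:L; in-air after throw: [b1@7:R b2@8:L b4@9:R b3@10:L]

Answer: ball1:lands@7:R ball2:lands@8:L ball4:lands@9:R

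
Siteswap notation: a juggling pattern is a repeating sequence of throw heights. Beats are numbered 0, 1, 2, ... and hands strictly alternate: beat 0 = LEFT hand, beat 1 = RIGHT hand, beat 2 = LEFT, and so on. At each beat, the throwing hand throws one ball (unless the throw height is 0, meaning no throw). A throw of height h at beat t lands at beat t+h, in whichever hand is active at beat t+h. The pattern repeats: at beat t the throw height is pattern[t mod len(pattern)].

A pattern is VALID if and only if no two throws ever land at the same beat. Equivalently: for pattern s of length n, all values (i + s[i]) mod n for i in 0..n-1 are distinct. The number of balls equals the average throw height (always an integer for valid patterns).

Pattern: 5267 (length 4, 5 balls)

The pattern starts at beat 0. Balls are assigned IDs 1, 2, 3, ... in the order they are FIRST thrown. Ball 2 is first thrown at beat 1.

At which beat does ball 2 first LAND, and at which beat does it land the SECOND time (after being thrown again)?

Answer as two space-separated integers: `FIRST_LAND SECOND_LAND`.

Beat 0 (L): throw ball1 h=5 -> lands@5:R; in-air after throw: [b1@5:R]
Beat 1 (R): throw ball2 h=2 -> lands@3:R; in-air after throw: [b2@3:R b1@5:R]
Beat 2 (L): throw ball3 h=6 -> lands@8:L; in-air after throw: [b2@3:R b1@5:R b3@8:L]
Beat 3 (R): throw ball2 h=7 -> lands@10:L; in-air after throw: [b1@5:R b3@8:L b2@10:L]
Beat 4 (L): throw ball4 h=5 -> lands@9:R; in-air after throw: [b1@5:R b3@8:L b4@9:R b2@10:L]
Beat 5 (R): throw ball1 h=2 -> lands@7:R; in-air after throw: [b1@7:R b3@8:L b4@9:R b2@10:L]
Beat 6 (L): throw ball5 h=6 -> lands@12:L; in-air after throw: [b1@7:R b3@8:L b4@9:R b2@10:L b5@12:L]
Beat 7 (R): throw ball1 h=7 -> lands@14:L; in-air after throw: [b3@8:L b4@9:R b2@10:L b5@12:L b1@14:L]
Beat 8 (L): throw ball3 h=5 -> lands@13:R; in-air after throw: [b4@9:R b2@10:L b5@12:L b3@13:R b1@14:L]
Beat 9 (R): throw ball4 h=2 -> lands@11:R; in-air after throw: [b2@10:L b4@11:R b5@12:L b3@13:R b1@14:L]
Beat 10 (L): throw ball2 h=6 -> lands@16:L; in-air after throw: [b4@11:R b5@12:L b3@13:R b1@14:L b2@16:L]
Ball 2: thrown@1 h=2 -> first land @3; rethrown@3 h=7 -> second land @10

Answer: 3 10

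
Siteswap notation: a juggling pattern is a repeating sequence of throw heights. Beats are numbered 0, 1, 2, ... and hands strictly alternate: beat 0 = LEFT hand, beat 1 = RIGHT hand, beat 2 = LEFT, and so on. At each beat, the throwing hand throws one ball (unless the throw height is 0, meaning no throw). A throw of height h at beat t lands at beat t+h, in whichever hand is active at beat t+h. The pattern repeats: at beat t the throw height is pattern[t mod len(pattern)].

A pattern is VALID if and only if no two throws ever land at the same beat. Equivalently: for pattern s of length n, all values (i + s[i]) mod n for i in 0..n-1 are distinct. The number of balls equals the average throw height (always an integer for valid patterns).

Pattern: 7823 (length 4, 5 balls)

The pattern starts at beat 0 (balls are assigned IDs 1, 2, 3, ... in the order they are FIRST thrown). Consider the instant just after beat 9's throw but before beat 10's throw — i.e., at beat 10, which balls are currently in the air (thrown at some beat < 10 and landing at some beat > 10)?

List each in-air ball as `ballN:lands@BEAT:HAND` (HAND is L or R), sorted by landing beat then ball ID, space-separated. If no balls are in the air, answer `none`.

Beat 0 (L): throw ball1 h=7 -> lands@7:R; in-air after throw: [b1@7:R]
Beat 1 (R): throw ball2 h=8 -> lands@9:R; in-air after throw: [b1@7:R b2@9:R]
Beat 2 (L): throw ball3 h=2 -> lands@4:L; in-air after throw: [b3@4:L b1@7:R b2@9:R]
Beat 3 (R): throw ball4 h=3 -> lands@6:L; in-air after throw: [b3@4:L b4@6:L b1@7:R b2@9:R]
Beat 4 (L): throw ball3 h=7 -> lands@11:R; in-air after throw: [b4@6:L b1@7:R b2@9:R b3@11:R]
Beat 5 (R): throw ball5 h=8 -> lands@13:R; in-air after throw: [b4@6:L b1@7:R b2@9:R b3@11:R b5@13:R]
Beat 6 (L): throw ball4 h=2 -> lands@8:L; in-air after throw: [b1@7:R b4@8:L b2@9:R b3@11:R b5@13:R]
Beat 7 (R): throw ball1 h=3 -> lands@10:L; in-air after throw: [b4@8:L b2@9:R b1@10:L b3@11:R b5@13:R]
Beat 8 (L): throw ball4 h=7 -> lands@15:R; in-air after throw: [b2@9:R b1@10:L b3@11:R b5@13:R b4@15:R]
Beat 9 (R): throw ball2 h=8 -> lands@17:R; in-air after throw: [b1@10:L b3@11:R b5@13:R b4@15:R b2@17:R]
Beat 10 (L): throw ball1 h=2 -> lands@12:L; in-air after throw: [b3@11:R b1@12:L b5@13:R b4@15:R b2@17:R]

Answer: ball3:lands@11:R ball5:lands@13:R ball4:lands@15:R ball2:lands@17:R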